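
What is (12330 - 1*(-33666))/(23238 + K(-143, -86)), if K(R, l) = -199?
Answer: 45996/23039 ≈ 1.9964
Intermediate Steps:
(12330 - 1*(-33666))/(23238 + K(-143, -86)) = (12330 - 1*(-33666))/(23238 - 199) = (12330 + 33666)/23039 = 45996*(1/23039) = 45996/23039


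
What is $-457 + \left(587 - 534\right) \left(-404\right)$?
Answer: $-21869$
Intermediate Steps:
$-457 + \left(587 - 534\right) \left(-404\right) = -457 + 53 \left(-404\right) = -457 - 21412 = -21869$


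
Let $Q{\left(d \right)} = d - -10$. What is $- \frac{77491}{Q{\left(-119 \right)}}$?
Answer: $\frac{77491}{109} \approx 710.93$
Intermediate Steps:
$Q{\left(d \right)} = 10 + d$ ($Q{\left(d \right)} = d + 10 = 10 + d$)
$- \frac{77491}{Q{\left(-119 \right)}} = - \frac{77491}{10 - 119} = - \frac{77491}{-109} = \left(-77491\right) \left(- \frac{1}{109}\right) = \frac{77491}{109}$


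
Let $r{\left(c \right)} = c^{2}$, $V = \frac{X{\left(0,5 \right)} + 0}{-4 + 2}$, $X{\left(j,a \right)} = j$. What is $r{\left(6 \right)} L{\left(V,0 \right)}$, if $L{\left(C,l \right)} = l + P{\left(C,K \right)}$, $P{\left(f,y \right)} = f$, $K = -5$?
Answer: $0$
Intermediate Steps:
$V = 0$ ($V = \frac{0 + 0}{-4 + 2} = \frac{0}{-2} = 0 \left(- \frac{1}{2}\right) = 0$)
$L{\left(C,l \right)} = C + l$ ($L{\left(C,l \right)} = l + C = C + l$)
$r{\left(6 \right)} L{\left(V,0 \right)} = 6^{2} \left(0 + 0\right) = 36 \cdot 0 = 0$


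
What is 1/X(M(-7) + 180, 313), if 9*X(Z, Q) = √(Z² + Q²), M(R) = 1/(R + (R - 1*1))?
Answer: 135*√29327626/29327626 ≈ 0.024928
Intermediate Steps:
M(R) = 1/(-1 + 2*R) (M(R) = 1/(R + (R - 1)) = 1/(R + (-1 + R)) = 1/(-1 + 2*R))
X(Z, Q) = √(Q² + Z²)/9 (X(Z, Q) = √(Z² + Q²)/9 = √(Q² + Z²)/9)
1/X(M(-7) + 180, 313) = 1/(√(313² + (1/(-1 + 2*(-7)) + 180)²)/9) = 1/(√(97969 + (1/(-1 - 14) + 180)²)/9) = 1/(√(97969 + (1/(-15) + 180)²)/9) = 1/(√(97969 + (-1/15 + 180)²)/9) = 1/(√(97969 + (2699/15)²)/9) = 1/(√(97969 + 7284601/225)/9) = 1/(√(29327626/225)/9) = 1/((√29327626/15)/9) = 1/(√29327626/135) = 135*√29327626/29327626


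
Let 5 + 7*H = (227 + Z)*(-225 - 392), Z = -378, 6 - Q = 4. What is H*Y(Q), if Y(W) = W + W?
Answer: 372648/7 ≈ 53235.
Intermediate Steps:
Q = 2 (Q = 6 - 1*4 = 6 - 4 = 2)
Y(W) = 2*W
H = 93162/7 (H = -5/7 + ((227 - 378)*(-225 - 392))/7 = -5/7 + (-151*(-617))/7 = -5/7 + (⅐)*93167 = -5/7 + 93167/7 = 93162/7 ≈ 13309.)
H*Y(Q) = 93162*(2*2)/7 = (93162/7)*4 = 372648/7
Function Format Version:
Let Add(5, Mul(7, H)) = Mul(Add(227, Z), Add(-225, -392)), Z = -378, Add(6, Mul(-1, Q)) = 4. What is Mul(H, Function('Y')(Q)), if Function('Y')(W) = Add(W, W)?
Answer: Rational(372648, 7) ≈ 53235.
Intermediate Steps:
Q = 2 (Q = Add(6, Mul(-1, 4)) = Add(6, -4) = 2)
Function('Y')(W) = Mul(2, W)
H = Rational(93162, 7) (H = Add(Rational(-5, 7), Mul(Rational(1, 7), Mul(Add(227, -378), Add(-225, -392)))) = Add(Rational(-5, 7), Mul(Rational(1, 7), Mul(-151, -617))) = Add(Rational(-5, 7), Mul(Rational(1, 7), 93167)) = Add(Rational(-5, 7), Rational(93167, 7)) = Rational(93162, 7) ≈ 13309.)
Mul(H, Function('Y')(Q)) = Mul(Rational(93162, 7), Mul(2, 2)) = Mul(Rational(93162, 7), 4) = Rational(372648, 7)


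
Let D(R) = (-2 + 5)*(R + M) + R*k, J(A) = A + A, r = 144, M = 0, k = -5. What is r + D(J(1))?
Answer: 140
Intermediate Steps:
J(A) = 2*A
D(R) = -2*R (D(R) = (-2 + 5)*(R + 0) + R*(-5) = 3*R - 5*R = -2*R)
r + D(J(1)) = 144 - 4 = 140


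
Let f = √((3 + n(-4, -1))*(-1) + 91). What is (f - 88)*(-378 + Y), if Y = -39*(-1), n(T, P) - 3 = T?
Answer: 29832 - 339*√89 ≈ 26634.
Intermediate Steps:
n(T, P) = 3 + T
Y = 39
f = √89 (f = √((3 + (3 - 4))*(-1) + 91) = √((3 - 1)*(-1) + 91) = √(2*(-1) + 91) = √(-2 + 91) = √89 ≈ 9.4340)
(f - 88)*(-378 + Y) = (√89 - 88)*(-378 + 39) = (-88 + √89)*(-339) = 29832 - 339*√89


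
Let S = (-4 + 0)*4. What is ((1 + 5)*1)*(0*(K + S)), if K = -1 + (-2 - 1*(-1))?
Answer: 0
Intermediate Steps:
K = -2 (K = -1 + (-2 + 1) = -1 - 1 = -2)
S = -16 (S = -4*4 = -16)
((1 + 5)*1)*(0*(K + S)) = ((1 + 5)*1)*(0*(-2 - 16)) = (6*1)*(0*(-18)) = 6*0 = 0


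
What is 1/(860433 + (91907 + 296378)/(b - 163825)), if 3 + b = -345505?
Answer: 509333/438246532904 ≈ 1.1622e-6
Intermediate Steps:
b = -345508 (b = -3 - 345505 = -345508)
1/(860433 + (91907 + 296378)/(b - 163825)) = 1/(860433 + (91907 + 296378)/(-345508 - 163825)) = 1/(860433 + 388285/(-509333)) = 1/(860433 + 388285*(-1/509333)) = 1/(860433 - 388285/509333) = 1/(438246532904/509333) = 509333/438246532904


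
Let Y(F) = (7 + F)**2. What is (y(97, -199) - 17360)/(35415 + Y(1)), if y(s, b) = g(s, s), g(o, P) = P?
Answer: -17263/35479 ≈ -0.48657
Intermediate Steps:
y(s, b) = s
(y(97, -199) - 17360)/(35415 + Y(1)) = (97 - 17360)/(35415 + (7 + 1)**2) = -17263/(35415 + 8**2) = -17263/(35415 + 64) = -17263/35479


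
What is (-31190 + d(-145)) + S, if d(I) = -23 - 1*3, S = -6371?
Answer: -37587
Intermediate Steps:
d(I) = -26 (d(I) = -23 - 3 = -26)
(-31190 + d(-145)) + S = (-31190 - 26) - 6371 = -31216 - 6371 = -37587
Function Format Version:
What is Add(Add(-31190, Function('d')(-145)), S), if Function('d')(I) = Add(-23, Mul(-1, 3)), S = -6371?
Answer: -37587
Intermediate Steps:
Function('d')(I) = -26 (Function('d')(I) = Add(-23, -3) = -26)
Add(Add(-31190, Function('d')(-145)), S) = Add(Add(-31190, -26), -6371) = Add(-31216, -6371) = -37587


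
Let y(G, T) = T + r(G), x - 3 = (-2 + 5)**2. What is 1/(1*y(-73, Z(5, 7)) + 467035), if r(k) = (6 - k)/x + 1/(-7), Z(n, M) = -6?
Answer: 84/39230977 ≈ 2.1412e-6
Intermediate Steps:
x = 12 (x = 3 + (-2 + 5)**2 = 3 + 3**2 = 3 + 9 = 12)
r(k) = 5/14 - k/12 (r(k) = (6 - k)/12 + 1/(-7) = (6 - k)*(1/12) + 1*(-1/7) = (1/2 - k/12) - 1/7 = 5/14 - k/12)
y(G, T) = 5/14 + T - G/12 (y(G, T) = T + (5/14 - G/12) = 5/14 + T - G/12)
1/(1*y(-73, Z(5, 7)) + 467035) = 1/(1*(5/14 - 6 - 1/12*(-73)) + 467035) = 1/(1*(5/14 - 6 + 73/12) + 467035) = 1/(1*(37/84) + 467035) = 1/(37/84 + 467035) = 1/(39230977/84) = 84/39230977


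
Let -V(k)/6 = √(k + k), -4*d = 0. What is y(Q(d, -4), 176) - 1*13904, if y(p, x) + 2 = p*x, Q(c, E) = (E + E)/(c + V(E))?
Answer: -13906 - 176*I*√2/3 ≈ -13906.0 - 82.967*I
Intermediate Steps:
d = 0 (d = -¼*0 = 0)
V(k) = -6*√2*√k (V(k) = -6*√(k + k) = -6*√2*√k)
Q(c, E) = 2*E/(c - 6*√2*√E) (Q(c, E) = (E + E)/(c - 6*√2*√E) = (2*E)/(c - 6*√2*√E) = 2*E/(c - 6*√2*√E))
y(p, x) = -2 + p*x
y(Q(d, -4), 176) - 1*13904 = (-2 + (2*(-4)/(0 - 6*√2*√(-4)))*176) - 1*13904 = (-2 + (2*(-4)/(0 - 6*√2*2*I))*176) - 13904 = (-2 + (2*(-4)/(0 - 12*I*√2))*176) - 13904 = (-2 + (2*(-4)/(-12*I*√2))*176) - 13904 = (-2 + (2*(-4)*(I*√2/24))*176) - 13904 = (-2 - I*√2/3*176) - 13904 = (-2 - 176*I*√2/3) - 13904 = -13906 - 176*I*√2/3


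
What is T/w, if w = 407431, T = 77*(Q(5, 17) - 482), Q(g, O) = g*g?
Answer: -35189/407431 ≈ -0.086368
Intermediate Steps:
Q(g, O) = g²
T = -35189 (T = 77*(5² - 482) = 77*(25 - 482) = 77*(-457) = -35189)
T/w = -35189/407431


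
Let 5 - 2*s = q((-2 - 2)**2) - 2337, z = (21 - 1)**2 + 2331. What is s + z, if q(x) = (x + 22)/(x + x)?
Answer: 124845/32 ≈ 3901.4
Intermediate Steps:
q(x) = (22 + x)/(2*x) (q(x) = (22 + x)/((2*x)) = (22 + x)*(1/(2*x)) = (22 + x)/(2*x))
z = 2731 (z = 20**2 + 2331 = 400 + 2331 = 2731)
s = 37453/32 (s = 5/2 - ((22 + (-2 - 2)**2)/(2*((-2 - 2)**2)) - 2337)/2 = 5/2 - ((22 + (-4)**2)/(2*((-4)**2)) - 2337)/2 = 5/2 - ((1/2)*(22 + 16)/16 - 2337)/2 = 5/2 - ((1/2)*(1/16)*38 - 2337)/2 = 5/2 - (19/16 - 2337)/2 = 5/2 - 1/2*(-37373/16) = 5/2 + 37373/32 = 37453/32 ≈ 1170.4)
s + z = 37453/32 + 2731 = 124845/32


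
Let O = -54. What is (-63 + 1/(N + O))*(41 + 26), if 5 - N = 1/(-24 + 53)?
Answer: -6004205/1422 ≈ -4222.4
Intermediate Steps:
N = 144/29 (N = 5 - 1/(-24 + 53) = 5 - 1/29 = 144/29 ≈ 4.9655)
(-63 + 1/(N + O))*(41 + 26) = (-63 + 1/(144/29 - 54))*(41 + 26) = (-63 + 1/(-1422/29))*67 = (-63 - 29/1422)*67 = -89615/1422*67 = -6004205/1422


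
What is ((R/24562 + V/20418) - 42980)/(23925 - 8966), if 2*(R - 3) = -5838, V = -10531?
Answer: -1539648960785/535860139746 ≈ -2.8732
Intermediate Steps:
R = -2916 (R = 3 + (½)*(-5838) = 3 - 2919 = -2916)
((R/24562 + V/20418) - 42980)/(23925 - 8966) = ((-2916/24562 - 10531/20418) - 42980)/(23925 - 8966) = ((-2916*1/24562 - 10531*1/20418) - 42980)/14959 = ((-1458/12281 - 10531/20418) - 42980)*(1/14959) = (-159100655/250753458 - 42980)*(1/14959) = -10777542725495/250753458*1/14959 = -1539648960785/535860139746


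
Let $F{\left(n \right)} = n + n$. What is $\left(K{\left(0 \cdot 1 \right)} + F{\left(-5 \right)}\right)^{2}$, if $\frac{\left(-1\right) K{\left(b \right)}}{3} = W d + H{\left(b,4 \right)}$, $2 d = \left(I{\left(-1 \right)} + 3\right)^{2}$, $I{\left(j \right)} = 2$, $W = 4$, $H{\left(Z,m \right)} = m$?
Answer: $29584$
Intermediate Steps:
$d = \frac{25}{2}$ ($d = \frac{\left(2 + 3\right)^{2}}{2} = \frac{5^{2}}{2} = \frac{1}{2} \cdot 25 = \frac{25}{2} \approx 12.5$)
$K{\left(b \right)} = -162$ ($K{\left(b \right)} = - 3 \left(4 \cdot \frac{25}{2} + 4\right) = - 3 \left(50 + 4\right) = \left(-3\right) 54 = -162$)
$F{\left(n \right)} = 2 n$
$\left(K{\left(0 \cdot 1 \right)} + F{\left(-5 \right)}\right)^{2} = \left(-162 + 2 \left(-5\right)\right)^{2} = \left(-162 - 10\right)^{2} = \left(-172\right)^{2} = 29584$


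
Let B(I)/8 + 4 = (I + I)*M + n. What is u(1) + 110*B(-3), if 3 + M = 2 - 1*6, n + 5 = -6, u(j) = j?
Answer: 23761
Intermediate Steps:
n = -11 (n = -5 - 6 = -11)
M = -7 (M = -3 + (2 - 1*6) = -3 + (2 - 6) = -3 - 4 = -7)
B(I) = -120 - 112*I (B(I) = -32 + 8*((I + I)*(-7) - 11) = -32 + 8*((2*I)*(-7) - 11) = -32 + 8*(-14*I - 11) = -32 + 8*(-11 - 14*I) = -32 + (-88 - 112*I) = -120 - 112*I)
u(1) + 110*B(-3) = 1 + 110*(-120 - 112*(-3)) = 1 + 110*(-120 + 336) = 1 + 110*216 = 1 + 23760 = 23761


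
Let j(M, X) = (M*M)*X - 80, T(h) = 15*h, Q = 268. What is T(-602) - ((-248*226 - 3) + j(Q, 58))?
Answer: -4118691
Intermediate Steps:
j(M, X) = -80 + X*M**2 (j(M, X) = M**2*X - 80 = X*M**2 - 80 = -80 + X*M**2)
T(-602) - ((-248*226 - 3) + j(Q, 58)) = 15*(-602) - ((-248*226 - 3) + (-80 + 58*268**2)) = -9030 - ((-56048 - 3) + (-80 + 58*71824)) = -9030 - (-56051 + (-80 + 4165792)) = -9030 - (-56051 + 4165712) = -9030 - 1*4109661 = -9030 - 4109661 = -4118691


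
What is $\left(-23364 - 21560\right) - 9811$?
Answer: $-54735$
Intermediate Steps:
$\left(-23364 - 21560\right) - 9811 = -44924 - 9811 = -54735$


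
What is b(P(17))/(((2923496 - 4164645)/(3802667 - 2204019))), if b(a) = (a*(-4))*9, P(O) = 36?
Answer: 2071847808/1241149 ≈ 1669.3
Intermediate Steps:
b(a) = -36*a (b(a) = -4*a*9 = -36*a)
b(P(17))/(((2923496 - 4164645)/(3802667 - 2204019))) = (-36*36)/(((2923496 - 4164645)/(3802667 - 2204019))) = -1296/((-1241149/1598648)) = -1296/((-1241149*1/1598648)) = -1296/(-1241149/1598648) = -1296*(-1598648/1241149) = 2071847808/1241149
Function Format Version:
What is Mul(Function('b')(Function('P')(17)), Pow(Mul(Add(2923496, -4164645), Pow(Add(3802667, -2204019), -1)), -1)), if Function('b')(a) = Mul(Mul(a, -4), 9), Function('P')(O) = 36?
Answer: Rational(2071847808, 1241149) ≈ 1669.3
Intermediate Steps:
Function('b')(a) = Mul(-36, a) (Function('b')(a) = Mul(Mul(-4, a), 9) = Mul(-36, a))
Mul(Function('b')(Function('P')(17)), Pow(Mul(Add(2923496, -4164645), Pow(Add(3802667, -2204019), -1)), -1)) = Mul(Mul(-36, 36), Pow(Mul(Add(2923496, -4164645), Pow(Add(3802667, -2204019), -1)), -1)) = Mul(-1296, Pow(Mul(-1241149, Pow(1598648, -1)), -1)) = Mul(-1296, Pow(Mul(-1241149, Rational(1, 1598648)), -1)) = Mul(-1296, Pow(Rational(-1241149, 1598648), -1)) = Mul(-1296, Rational(-1598648, 1241149)) = Rational(2071847808, 1241149)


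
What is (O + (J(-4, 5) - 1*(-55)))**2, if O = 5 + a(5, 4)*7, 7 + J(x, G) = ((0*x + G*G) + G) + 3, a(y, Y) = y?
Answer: 14641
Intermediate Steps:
J(x, G) = -4 + G + G**2 (J(x, G) = -7 + (((0*x + G*G) + G) + 3) = -7 + (((0 + G**2) + G) + 3) = -7 + ((G**2 + G) + 3) = -7 + ((G + G**2) + 3) = -7 + (3 + G + G**2) = -4 + G + G**2)
O = 40 (O = 5 + 5*7 = 5 + 35 = 40)
(O + (J(-4, 5) - 1*(-55)))**2 = (40 + ((-4 + 5 + 5**2) - 1*(-55)))**2 = (40 + ((-4 + 5 + 25) + 55))**2 = (40 + (26 + 55))**2 = (40 + 81)**2 = 121**2 = 14641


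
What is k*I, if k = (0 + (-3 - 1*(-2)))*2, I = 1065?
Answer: -2130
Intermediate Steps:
k = -2 (k = (0 + (-3 + 2))*2 = (0 - 1)*2 = -1*2 = -2)
k*I = -2*1065 = -2130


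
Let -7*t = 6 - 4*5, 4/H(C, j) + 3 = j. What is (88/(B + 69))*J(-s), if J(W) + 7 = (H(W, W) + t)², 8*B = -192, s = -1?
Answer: -616/45 ≈ -13.689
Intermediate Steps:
B = -24 (B = (⅛)*(-192) = -24)
H(C, j) = 4/(-3 + j)
t = 2 (t = -(6 - 4*5)/7 = -(6 - 20)/7 = -⅐*(-14) = 2)
J(W) = -7 + (2 + 4/(-3 + W))² (J(W) = -7 + (4/(-3 + W) + 2)² = -7 + (2 + 4/(-3 + W))²)
(88/(B + 69))*J(-s) = (88/(-24 + 69))*(-7 + 4*(-1 - 1*(-1))²/(-3 - 1*(-1))²) = (88/45)*(-7 + 4*(-1 + 1)²/(-3 + 1)²) = (88*(1/45))*(-7 + 4*0²/(-2)²) = 88*(-7 + 4*0*(¼))/45 = 88*(-7 + 0)/45 = (88/45)*(-7) = -616/45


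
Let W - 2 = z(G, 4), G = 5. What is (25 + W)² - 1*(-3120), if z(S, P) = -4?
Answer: 3649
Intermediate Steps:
W = -2 (W = 2 - 4 = -2)
(25 + W)² - 1*(-3120) = (25 - 2)² - 1*(-3120) = 23² + 3120 = 529 + 3120 = 3649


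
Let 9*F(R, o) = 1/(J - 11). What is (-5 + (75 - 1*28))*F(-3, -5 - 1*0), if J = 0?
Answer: -14/33 ≈ -0.42424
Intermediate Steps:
F(R, o) = -1/99 (F(R, o) = 1/(9*(0 - 11)) = (1/9)/(-11) = (1/9)*(-1/11) = -1/99)
(-5 + (75 - 1*28))*F(-3, -5 - 1*0) = (-5 + (75 - 1*28))*(-1/99) = (-5 + (75 - 28))*(-1/99) = (-5 + 47)*(-1/99) = 42*(-1/99) = -14/33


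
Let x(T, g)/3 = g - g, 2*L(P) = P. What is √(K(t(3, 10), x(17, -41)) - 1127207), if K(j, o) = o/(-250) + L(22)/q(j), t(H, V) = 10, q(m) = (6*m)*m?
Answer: I*√4057945134/60 ≈ 1061.7*I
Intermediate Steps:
q(m) = 6*m²
L(P) = P/2
x(T, g) = 0 (x(T, g) = 3*(g - g) = 3*0 = 0)
K(j, o) = -o/250 + 11/(6*j²) (K(j, o) = o/(-250) + ((½)*22)/((6*j²)) = o*(-1/250) + 11*(1/(6*j²)) = -o/250 + 11/(6*j²))
√(K(t(3, 10), x(17, -41)) - 1127207) = √((-1/250*0 + (11/6)/10²) - 1127207) = √((0 + (11/6)*(1/100)) - 1127207) = √((0 + 11/600) - 1127207) = √(11/600 - 1127207) = √(-676324189/600) = I*√4057945134/60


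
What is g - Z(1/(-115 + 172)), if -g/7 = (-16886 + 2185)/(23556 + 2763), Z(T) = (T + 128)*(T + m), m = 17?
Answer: -61984635289/28503477 ≈ -2174.6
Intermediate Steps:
Z(T) = (17 + T)*(128 + T) (Z(T) = (T + 128)*(T + 17) = (128 + T)*(17 + T) = (17 + T)*(128 + T))
g = 102907/26319 (g = -7*(-16886 + 2185)/(23556 + 2763) = -(-102907)/26319 = -7*(-14701/26319) = 102907/26319 ≈ 3.9100)
g - Z(1/(-115 + 172)) = 102907/26319 - (2176 + (1/(-115 + 172))² + 145/(-115 + 172)) = 102907/26319 - (2176 + (1/57)² + 145/57) = 102907/26319 - (2176 + (1/57)² + 145*(1/57)) = 102907/26319 - (2176 + 1/3249 + 145/57) = 102907/26319 - 1*7078090/3249 = 102907/26319 - 7078090/3249 = -61984635289/28503477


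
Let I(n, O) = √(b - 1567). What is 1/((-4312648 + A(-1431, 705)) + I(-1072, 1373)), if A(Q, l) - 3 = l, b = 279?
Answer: -1077985/4648206641222 - I*√322/9296413282444 ≈ -2.3191e-7 - 1.9302e-12*I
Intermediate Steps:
A(Q, l) = 3 + l
I(n, O) = 2*I*√322 (I(n, O) = √(279 - 1567) = √(-1288) = 2*I*√322)
1/((-4312648 + A(-1431, 705)) + I(-1072, 1373)) = 1/((-4312648 + (3 + 705)) + 2*I*√322) = 1/((-4312648 + 708) + 2*I*√322) = 1/(-4311940 + 2*I*√322)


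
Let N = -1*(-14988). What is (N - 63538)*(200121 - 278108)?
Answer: 3786268850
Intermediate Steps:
N = 14988
(N - 63538)*(200121 - 278108) = (14988 - 63538)*(200121 - 278108) = -48550*(-77987) = 3786268850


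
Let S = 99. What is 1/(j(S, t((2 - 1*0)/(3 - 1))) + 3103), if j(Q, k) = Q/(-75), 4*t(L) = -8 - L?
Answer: 25/77542 ≈ 0.00032241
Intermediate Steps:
t(L) = -2 - L/4 (t(L) = (-8 - L)/4 = -2 - L/4)
j(Q, k) = -Q/75 (j(Q, k) = Q*(-1/75) = -Q/75)
1/(j(S, t((2 - 1*0)/(3 - 1))) + 3103) = 1/(-1/75*99 + 3103) = 1/(-33/25 + 3103) = 1/(77542/25) = 25/77542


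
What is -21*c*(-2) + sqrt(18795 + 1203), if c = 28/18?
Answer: 196/3 + 3*sqrt(2222) ≈ 206.75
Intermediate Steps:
c = 14/9 (c = 28*(1/18) = 14/9 ≈ 1.5556)
-21*c*(-2) + sqrt(18795 + 1203) = -21*14/9*(-2) + sqrt(18795 + 1203) = -98/3*(-2) + sqrt(19998) = 196/3 + 3*sqrt(2222)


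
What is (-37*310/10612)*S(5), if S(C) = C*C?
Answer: -143375/5306 ≈ -27.021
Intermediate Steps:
S(C) = C²
(-37*310/10612)*S(5) = (-37*310/10612)*5² = -11470*1/10612*25 = -5735/5306*25 = -143375/5306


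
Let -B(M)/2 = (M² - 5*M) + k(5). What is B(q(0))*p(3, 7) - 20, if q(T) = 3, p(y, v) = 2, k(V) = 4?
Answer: -12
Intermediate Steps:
B(M) = -8 - 2*M² + 10*M (B(M) = -2*((M² - 5*M) + 4) = -2*(4 + M² - 5*M) = -8 - 2*M² + 10*M)
B(q(0))*p(3, 7) - 20 = (-8 - 2*3² + 10*3)*2 - 20 = (-8 - 2*9 + 30)*2 - 20 = (-8 - 18 + 30)*2 - 20 = 4*2 - 20 = 8 - 20 = -12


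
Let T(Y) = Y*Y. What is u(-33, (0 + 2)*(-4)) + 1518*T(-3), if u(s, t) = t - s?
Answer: 13687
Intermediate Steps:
T(Y) = Y²
u(-33, (0 + 2)*(-4)) + 1518*T(-3) = ((0 + 2)*(-4) - 1*(-33)) + 1518*(-3)² = (2*(-4) + 33) + 1518*9 = (-8 + 33) + 13662 = 25 + 13662 = 13687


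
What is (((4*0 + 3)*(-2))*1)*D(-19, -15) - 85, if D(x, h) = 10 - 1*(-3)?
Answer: -163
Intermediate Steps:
D(x, h) = 13 (D(x, h) = 10 + 3 = 13)
(((4*0 + 3)*(-2))*1)*D(-19, -15) - 85 = (((4*0 + 3)*(-2))*1)*13 - 85 = (((0 + 3)*(-2))*1)*13 - 85 = ((3*(-2))*1)*13 - 85 = -6*1*13 - 85 = -6*13 - 85 = -78 - 85 = -163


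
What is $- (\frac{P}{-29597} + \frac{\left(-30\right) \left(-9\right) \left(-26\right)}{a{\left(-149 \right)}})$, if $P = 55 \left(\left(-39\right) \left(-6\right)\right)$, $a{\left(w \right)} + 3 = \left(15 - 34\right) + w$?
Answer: $- \frac{22841130}{562343} \approx -40.618$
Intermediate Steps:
$a{\left(w \right)} = -22 + w$ ($a{\left(w \right)} = -3 + \left(\left(15 - 34\right) + w\right) = -3 + \left(-19 + w\right) = -22 + w$)
$P = 12870$ ($P = 55 \cdot 234 = 12870$)
$- (\frac{P}{-29597} + \frac{\left(-30\right) \left(-9\right) \left(-26\right)}{a{\left(-149 \right)}}) = - (\frac{12870}{-29597} + \frac{\left(-30\right) \left(-9\right) \left(-26\right)}{-22 - 149}) = - (12870 \left(- \frac{1}{29597}\right) + \frac{270 \left(-26\right)}{-171}) = - (- \frac{12870}{29597} - - \frac{780}{19}) = - (- \frac{12870}{29597} + \frac{780}{19}) = \left(-1\right) \frac{22841130}{562343} = - \frac{22841130}{562343}$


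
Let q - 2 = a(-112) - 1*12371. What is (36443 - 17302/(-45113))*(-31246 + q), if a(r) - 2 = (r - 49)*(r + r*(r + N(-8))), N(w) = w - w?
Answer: -3362395159854565/45113 ≈ -7.4533e+10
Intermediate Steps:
N(w) = 0
a(r) = 2 + (-49 + r)*(r + r²) (a(r) = 2 + (r - 49)*(r + r*(r + 0)) = 2 + (-49 + r)*(r + r*r) = 2 + (-49 + r)*(r + r²))
q = -2013919 (q = 2 + ((2 + (-112)³ - 49*(-112) - 48*(-112)²) - 1*12371) = 2 + ((2 - 1404928 + 5488 - 48*12544) - 12371) = 2 + ((2 - 1404928 + 5488 - 602112) - 12371) = 2 + (-2001550 - 12371) = 2 - 2013921 = -2013919)
(36443 - 17302/(-45113))*(-31246 + q) = (36443 - 17302/(-45113))*(-31246 - 2013919) = (36443 - 17302*(-1/45113))*(-2045165) = (36443 + 17302/45113)*(-2045165) = (1644070361/45113)*(-2045165) = -3362395159854565/45113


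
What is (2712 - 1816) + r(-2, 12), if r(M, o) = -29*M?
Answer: 954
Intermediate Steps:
(2712 - 1816) + r(-2, 12) = (2712 - 1816) - 29*(-2) = 896 + 58 = 954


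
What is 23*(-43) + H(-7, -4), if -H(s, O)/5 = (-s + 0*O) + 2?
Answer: -1034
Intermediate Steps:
H(s, O) = -10 + 5*s (H(s, O) = -5*((-s + 0*O) + 2) = -5*((-s + 0) + 2) = -5*(-s + 2) = -5*(2 - s) = -10 + 5*s)
23*(-43) + H(-7, -4) = 23*(-43) + (-10 + 5*(-7)) = -989 + (-10 - 35) = -989 - 45 = -1034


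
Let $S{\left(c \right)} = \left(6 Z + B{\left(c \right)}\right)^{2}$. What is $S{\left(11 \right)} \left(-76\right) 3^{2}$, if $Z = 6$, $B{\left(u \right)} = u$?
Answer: $-1510956$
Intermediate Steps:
$S{\left(c \right)} = \left(36 + c\right)^{2}$ ($S{\left(c \right)} = \left(6 \cdot 6 + c\right)^{2} = \left(36 + c\right)^{2}$)
$S{\left(11 \right)} \left(-76\right) 3^{2} = \left(36 + 11\right)^{2} \left(-76\right) 3^{2} = 47^{2} \left(-76\right) 9 = 2209 \left(-76\right) 9 = \left(-167884\right) 9 = -1510956$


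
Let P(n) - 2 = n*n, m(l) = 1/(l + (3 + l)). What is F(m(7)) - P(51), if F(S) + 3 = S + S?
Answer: -44300/17 ≈ -2605.9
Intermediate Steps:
m(l) = 1/(3 + 2*l)
P(n) = 2 + n² (P(n) = 2 + n*n = 2 + n²)
F(S) = -3 + 2*S (F(S) = -3 + (S + S) = -3 + 2*S)
F(m(7)) - P(51) = (-3 + 2/(3 + 2*7)) - (2 + 51²) = (-3 + 2/(3 + 14)) - (2 + 2601) = (-3 + 2/17) - 1*2603 = (-3 + 2*(1/17)) - 2603 = (-3 + 2/17) - 2603 = -49/17 - 2603 = -44300/17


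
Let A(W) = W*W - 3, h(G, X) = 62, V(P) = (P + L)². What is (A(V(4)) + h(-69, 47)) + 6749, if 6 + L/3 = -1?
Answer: 90329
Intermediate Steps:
L = -21 (L = -18 + 3*(-1) = -18 - 3 = -21)
V(P) = (-21 + P)² (V(P) = (P - 21)² = (-21 + P)²)
A(W) = -3 + W² (A(W) = W² - 3 = -3 + W²)
(A(V(4)) + h(-69, 47)) + 6749 = ((-3 + ((-21 + 4)²)²) + 62) + 6749 = ((-3 + ((-17)²)²) + 62) + 6749 = ((-3 + 289²) + 62) + 6749 = ((-3 + 83521) + 62) + 6749 = (83518 + 62) + 6749 = 83580 + 6749 = 90329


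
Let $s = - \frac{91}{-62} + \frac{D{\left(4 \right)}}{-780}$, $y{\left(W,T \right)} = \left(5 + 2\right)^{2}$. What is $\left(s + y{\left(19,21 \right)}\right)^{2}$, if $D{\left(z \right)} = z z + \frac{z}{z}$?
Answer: $\frac{1487870567089}{584672400} \approx 2544.8$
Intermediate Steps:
$D{\left(z \right)} = 1 + z^{2}$ ($D{\left(z \right)} = z^{2} + 1 = 1 + z^{2}$)
$y{\left(W,T \right)} = 49$ ($y{\left(W,T \right)} = 7^{2} = 49$)
$s = \frac{34963}{24180}$ ($s = - \frac{91}{-62} + \frac{1 + 4^{2}}{-780} = \left(-91\right) \left(- \frac{1}{62}\right) + \left(1 + 16\right) \left(- \frac{1}{780}\right) = \frac{91}{62} + 17 \left(- \frac{1}{780}\right) = \frac{91}{62} - \frac{17}{780} = \frac{34963}{24180} \approx 1.4459$)
$\left(s + y{\left(19,21 \right)}\right)^{2} = \left(\frac{34963}{24180} + 49\right)^{2} = \left(\frac{1219783}{24180}\right)^{2} = \frac{1487870567089}{584672400}$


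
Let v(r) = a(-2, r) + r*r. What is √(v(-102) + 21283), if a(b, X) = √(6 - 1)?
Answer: √(31687 + √5) ≈ 178.01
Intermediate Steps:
a(b, X) = √5
v(r) = √5 + r² (v(r) = √5 + r*r = √5 + r²)
√(v(-102) + 21283) = √((√5 + (-102)²) + 21283) = √((√5 + 10404) + 21283) = √((10404 + √5) + 21283) = √(31687 + √5)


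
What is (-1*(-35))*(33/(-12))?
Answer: -385/4 ≈ -96.250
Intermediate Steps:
(-1*(-35))*(33/(-12)) = 35*(33*(-1/12)) = 35*(-11/4) = -385/4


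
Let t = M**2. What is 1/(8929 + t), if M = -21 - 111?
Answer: 1/26353 ≈ 3.7946e-5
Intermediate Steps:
M = -132
t = 17424 (t = (-132)**2 = 17424)
1/(8929 + t) = 1/(8929 + 17424) = 1/26353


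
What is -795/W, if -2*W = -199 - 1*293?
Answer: -265/82 ≈ -3.2317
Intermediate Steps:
W = 246 (W = -(-199 - 1*293)/2 = -(-199 - 293)/2 = -½*(-492) = 246)
-795/W = -795/246 = -795*1/246 = -265/82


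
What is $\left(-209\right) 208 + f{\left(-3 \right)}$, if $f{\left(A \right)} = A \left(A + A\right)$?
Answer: $-43454$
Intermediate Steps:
$f{\left(A \right)} = 2 A^{2}$ ($f{\left(A \right)} = A 2 A = 2 A^{2}$)
$\left(-209\right) 208 + f{\left(-3 \right)} = \left(-209\right) 208 + 2 \left(-3\right)^{2} = -43472 + 2 \cdot 9 = -43472 + 18 = -43454$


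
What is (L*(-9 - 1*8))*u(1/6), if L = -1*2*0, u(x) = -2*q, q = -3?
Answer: 0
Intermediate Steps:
u(x) = 6 (u(x) = -2*(-3) = 6)
L = 0 (L = -2*0 = 0)
(L*(-9 - 1*8))*u(1/6) = (0*(-9 - 1*8))*6 = (0*(-9 - 8))*6 = (0*(-17))*6 = 0*6 = 0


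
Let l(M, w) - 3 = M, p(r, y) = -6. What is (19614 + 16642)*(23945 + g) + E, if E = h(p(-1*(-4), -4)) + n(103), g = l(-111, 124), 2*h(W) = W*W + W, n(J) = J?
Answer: 864234390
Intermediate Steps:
l(M, w) = 3 + M
h(W) = W/2 + W²/2 (h(W) = (W*W + W)/2 = (W² + W)/2 = (W + W²)/2 = W/2 + W²/2)
g = -108 (g = 3 - 111 = -108)
E = 118 (E = (½)*(-6)*(1 - 6) + 103 = (½)*(-6)*(-5) + 103 = 15 + 103 = 118)
(19614 + 16642)*(23945 + g) + E = (19614 + 16642)*(23945 - 108) + 118 = 36256*23837 + 118 = 864234272 + 118 = 864234390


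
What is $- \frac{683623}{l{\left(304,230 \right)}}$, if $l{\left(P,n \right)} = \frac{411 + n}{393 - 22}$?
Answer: $- \frac{253624133}{641} \approx -3.9567 \cdot 10^{5}$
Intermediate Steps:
$l{\left(P,n \right)} = \frac{411}{371} + \frac{n}{371}$ ($l{\left(P,n \right)} = \frac{411 + n}{371} = \left(411 + n\right) \frac{1}{371} = \frac{411}{371} + \frac{n}{371}$)
$- \frac{683623}{l{\left(304,230 \right)}} = - \frac{683623}{\frac{411}{371} + \frac{1}{371} \cdot 230} = - \frac{683623}{\frac{411}{371} + \frac{230}{371}} = - \frac{683623}{\frac{641}{371}} = \left(-683623\right) \frac{371}{641} = - \frac{253624133}{641}$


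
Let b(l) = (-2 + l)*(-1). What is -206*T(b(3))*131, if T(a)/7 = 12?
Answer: -2266824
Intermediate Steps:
b(l) = 2 - l
T(a) = 84 (T(a) = 7*12 = 84)
-206*T(b(3))*131 = -206*84*131 = -17304*131 = -2266824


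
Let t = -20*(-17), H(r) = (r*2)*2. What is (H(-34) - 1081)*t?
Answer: -413780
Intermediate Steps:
H(r) = 4*r (H(r) = (2*r)*2 = 4*r)
t = 340
(H(-34) - 1081)*t = (4*(-34) - 1081)*340 = (-136 - 1081)*340 = -1217*340 = -413780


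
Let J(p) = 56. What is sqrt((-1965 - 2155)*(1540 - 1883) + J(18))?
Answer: 12*sqrt(9814) ≈ 1188.8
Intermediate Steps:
sqrt((-1965 - 2155)*(1540 - 1883) + J(18)) = sqrt((-1965 - 2155)*(1540 - 1883) + 56) = sqrt(-4120*(-343) + 56) = sqrt(1413160 + 56) = sqrt(1413216) = 12*sqrt(9814)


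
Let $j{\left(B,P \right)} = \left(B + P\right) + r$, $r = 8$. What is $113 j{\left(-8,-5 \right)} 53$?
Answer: $-29945$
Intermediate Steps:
$j{\left(B,P \right)} = 8 + B + P$ ($j{\left(B,P \right)} = \left(B + P\right) + 8 = 8 + B + P$)
$113 j{\left(-8,-5 \right)} 53 = 113 \left(8 - 8 - 5\right) 53 = 113 \left(-5\right) 53 = \left(-565\right) 53 = -29945$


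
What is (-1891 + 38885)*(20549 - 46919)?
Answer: -975531780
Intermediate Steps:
(-1891 + 38885)*(20549 - 46919) = 36994*(-26370) = -975531780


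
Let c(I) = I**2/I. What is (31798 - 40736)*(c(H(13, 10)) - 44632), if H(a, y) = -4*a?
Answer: 399385592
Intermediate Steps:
c(I) = I
(31798 - 40736)*(c(H(13, 10)) - 44632) = (31798 - 40736)*(-4*13 - 44632) = -8938*(-52 - 44632) = -8938*(-44684) = 399385592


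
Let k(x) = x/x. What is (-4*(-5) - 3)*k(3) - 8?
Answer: 9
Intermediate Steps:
k(x) = 1
(-4*(-5) - 3)*k(3) - 8 = (-4*(-5) - 3)*1 - 8 = (20 - 3)*1 - 8 = 17*1 - 8 = 17 - 8 = 9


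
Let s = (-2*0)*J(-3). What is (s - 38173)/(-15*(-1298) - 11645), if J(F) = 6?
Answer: -38173/7825 ≈ -4.8783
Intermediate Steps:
s = 0 (s = -2*0*6 = 0*6 = 0)
(s - 38173)/(-15*(-1298) - 11645) = (0 - 38173)/(-15*(-1298) - 11645) = -38173/(19470 - 11645) = -38173/7825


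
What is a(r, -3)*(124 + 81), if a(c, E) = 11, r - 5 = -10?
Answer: 2255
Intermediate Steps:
r = -5 (r = 5 - 10 = -5)
a(r, -3)*(124 + 81) = 11*(124 + 81) = 11*205 = 2255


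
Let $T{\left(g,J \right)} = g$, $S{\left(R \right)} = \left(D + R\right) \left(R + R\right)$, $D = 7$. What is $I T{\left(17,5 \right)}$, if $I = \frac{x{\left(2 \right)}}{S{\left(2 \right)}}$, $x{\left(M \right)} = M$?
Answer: $\frac{17}{18} \approx 0.94444$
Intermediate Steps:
$S{\left(R \right)} = 2 R \left(7 + R\right)$ ($S{\left(R \right)} = \left(7 + R\right) \left(R + R\right) = \left(7 + R\right) 2 R = 2 R \left(7 + R\right)$)
$I = \frac{1}{18}$ ($I = \frac{2}{2 \cdot 2 \left(7 + 2\right)} = \frac{2}{2 \cdot 2 \cdot 9} = \frac{2}{36} = 2 \cdot \frac{1}{36} = \frac{1}{18} \approx 0.055556$)
$I T{\left(17,5 \right)} = \frac{1}{18} \cdot 17 = \frac{17}{18}$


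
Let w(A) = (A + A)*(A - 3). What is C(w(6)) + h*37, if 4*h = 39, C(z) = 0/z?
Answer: 1443/4 ≈ 360.75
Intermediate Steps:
w(A) = 2*A*(-3 + A) (w(A) = (2*A)*(-3 + A) = 2*A*(-3 + A))
C(z) = 0
h = 39/4 (h = (¼)*39 = 39/4 ≈ 9.7500)
C(w(6)) + h*37 = 0 + (39/4)*37 = 0 + 1443/4 = 1443/4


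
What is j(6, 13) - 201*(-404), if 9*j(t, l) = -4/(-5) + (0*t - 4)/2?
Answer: 1218058/15 ≈ 81204.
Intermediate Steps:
j(t, l) = -2/15 (j(t, l) = (-4/(-5) + (0*t - 4)/2)/9 = (-4*(-1/5) + (0 - 4)*(1/2))/9 = (4/5 - 4*1/2)/9 = (4/5 - 2)/9 = (1/9)*(-6/5) = -2/15)
j(6, 13) - 201*(-404) = -2/15 - 201*(-404) = -2/15 + 81204 = 1218058/15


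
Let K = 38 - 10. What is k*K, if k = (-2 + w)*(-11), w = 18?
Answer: -4928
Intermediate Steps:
k = -176 (k = (-2 + 18)*(-11) = 16*(-11) = -176)
K = 28
k*K = -176*28 = -4928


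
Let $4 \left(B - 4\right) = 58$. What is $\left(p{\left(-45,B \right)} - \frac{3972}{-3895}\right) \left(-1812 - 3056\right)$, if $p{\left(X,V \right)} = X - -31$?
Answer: $\frac{246116344}{3895} \approx 63188.0$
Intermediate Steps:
$B = \frac{37}{2}$ ($B = 4 + \frac{1}{4} \cdot 58 = 4 + \frac{29}{2} = \frac{37}{2} \approx 18.5$)
$p{\left(X,V \right)} = 31 + X$ ($p{\left(X,V \right)} = X + 31 = 31 + X$)
$\left(p{\left(-45,B \right)} - \frac{3972}{-3895}\right) \left(-1812 - 3056\right) = \left(\left(31 - 45\right) - \frac{3972}{-3895}\right) \left(-1812 - 3056\right) = \left(-14 - - \frac{3972}{3895}\right) \left(-4868\right) = \left(-14 + \frac{3972}{3895}\right) \left(-4868\right) = \left(- \frac{50558}{3895}\right) \left(-4868\right) = \frac{246116344}{3895}$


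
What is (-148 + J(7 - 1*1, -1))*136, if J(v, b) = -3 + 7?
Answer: -19584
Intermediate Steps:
J(v, b) = 4
(-148 + J(7 - 1*1, -1))*136 = (-148 + 4)*136 = -144*136 = -19584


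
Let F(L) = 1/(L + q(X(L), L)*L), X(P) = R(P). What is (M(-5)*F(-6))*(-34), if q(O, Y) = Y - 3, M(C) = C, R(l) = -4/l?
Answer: 85/24 ≈ 3.5417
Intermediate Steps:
X(P) = -4/P
q(O, Y) = -3 + Y
F(L) = 1/(L + L*(-3 + L)) (F(L) = 1/(L + (-3 + L)*L) = 1/(L + L*(-3 + L)))
(M(-5)*F(-6))*(-34) = -5/((-6)*(-2 - 6))*(-34) = -(-5)/(6*(-8))*(-34) = -(-5)*(-1)/(6*8)*(-34) = -5*1/48*(-34) = -5/48*(-34) = 85/24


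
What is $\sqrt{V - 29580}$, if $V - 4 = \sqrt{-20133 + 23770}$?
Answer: $\sqrt{-29576 + \sqrt{3637}} \approx 171.8 i$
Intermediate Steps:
$V = 4 + \sqrt{3637}$ ($V = 4 + \sqrt{-20133 + 23770} = 4 + \sqrt{3637} \approx 64.307$)
$\sqrt{V - 29580} = \sqrt{\left(4 + \sqrt{3637}\right) - 29580} = \sqrt{-29576 + \sqrt{3637}}$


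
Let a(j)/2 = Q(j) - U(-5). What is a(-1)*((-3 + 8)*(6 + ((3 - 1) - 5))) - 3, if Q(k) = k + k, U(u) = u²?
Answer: -813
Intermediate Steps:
Q(k) = 2*k
a(j) = -50 + 4*j (a(j) = 2*(2*j - 1*(-5)²) = 2*(2*j - 1*25) = 2*(2*j - 25) = 2*(-25 + 2*j) = -50 + 4*j)
a(-1)*((-3 + 8)*(6 + ((3 - 1) - 5))) - 3 = (-50 + 4*(-1))*((-3 + 8)*(6 + ((3 - 1) - 5))) - 3 = (-50 - 4)*(5*(6 + (2 - 5))) - 3 = -270*(6 - 3) - 3 = -270*3 - 3 = -54*15 - 3 = -810 - 3 = -813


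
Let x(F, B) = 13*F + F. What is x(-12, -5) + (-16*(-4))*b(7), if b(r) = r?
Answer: 280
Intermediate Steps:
x(F, B) = 14*F
x(-12, -5) + (-16*(-4))*b(7) = 14*(-12) - 16*(-4)*7 = -168 + 64*7 = -168 + 448 = 280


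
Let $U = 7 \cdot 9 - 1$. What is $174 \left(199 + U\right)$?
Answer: $45414$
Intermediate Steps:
$U = 62$ ($U = 63 - 1 = 62$)
$174 \left(199 + U\right) = 174 \left(199 + 62\right) = 174 \cdot 261 = 45414$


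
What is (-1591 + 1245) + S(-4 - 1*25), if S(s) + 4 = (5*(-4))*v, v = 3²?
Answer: -530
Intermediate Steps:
v = 9
S(s) = -184 (S(s) = -4 + (5*(-4))*9 = -4 - 20*9 = -4 - 180 = -184)
(-1591 + 1245) + S(-4 - 1*25) = (-1591 + 1245) - 184 = -346 - 184 = -530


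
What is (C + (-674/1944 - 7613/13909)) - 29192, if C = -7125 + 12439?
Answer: -322831854313/13519548 ≈ -23879.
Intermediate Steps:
C = 5314
(C + (-674/1944 - 7613/13909)) - 29192 = (5314 + (-674/1944 - 7613/13909)) - 29192 = (5314 + (-674*1/1944 - 7613*1/13909)) - 29192 = (5314 + (-337/972 - 7613/13909)) - 29192 = (5314 - 12087169/13519548) - 29192 = 71830790903/13519548 - 29192 = -322831854313/13519548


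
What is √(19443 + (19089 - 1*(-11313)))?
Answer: √49845 ≈ 223.26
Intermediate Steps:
√(19443 + (19089 - 1*(-11313))) = √(19443 + (19089 + 11313)) = √(19443 + 30402) = √49845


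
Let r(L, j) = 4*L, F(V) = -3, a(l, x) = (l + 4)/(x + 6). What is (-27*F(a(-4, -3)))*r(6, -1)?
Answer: 1944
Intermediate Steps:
a(l, x) = (4 + l)/(6 + x)
(-27*F(a(-4, -3)))*r(6, -1) = (-27*(-3))*(4*6) = 81*24 = 1944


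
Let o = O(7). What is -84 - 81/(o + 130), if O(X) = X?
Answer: -11589/137 ≈ -84.591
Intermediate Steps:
o = 7
-84 - 81/(o + 130) = -84 - 81/(7 + 130) = -84 - 81/137 = -11589/137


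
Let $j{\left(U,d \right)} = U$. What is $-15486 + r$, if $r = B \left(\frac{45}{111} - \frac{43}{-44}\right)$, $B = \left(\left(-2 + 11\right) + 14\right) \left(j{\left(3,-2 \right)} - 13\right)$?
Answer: $- \frac{12864469}{814} \approx -15804.0$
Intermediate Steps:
$B = -230$ ($B = \left(\left(-2 + 11\right) + 14\right) \left(3 - 13\right) = \left(9 + 14\right) \left(-10\right) = 23 \left(-10\right) = -230$)
$r = - \frac{258865}{814}$ ($r = - 230 \left(\frac{45}{111} - \frac{43}{-44}\right) = - 230 \left(45 \cdot \frac{1}{111} - - \frac{43}{44}\right) = - 230 \left(\frac{15}{37} + \frac{43}{44}\right) = \left(-230\right) \frac{2251}{1628} = - \frac{258865}{814} \approx -318.02$)
$-15486 + r = -15486 - \frac{258865}{814} = - \frac{12864469}{814}$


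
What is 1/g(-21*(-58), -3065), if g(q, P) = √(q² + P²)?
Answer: √10877749/10877749 ≈ 0.00030320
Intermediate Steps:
g(q, P) = √(P² + q²)
1/g(-21*(-58), -3065) = 1/(√((-3065)² + (-21*(-58))²)) = 1/(√(9394225 + 1218²)) = 1/(√(9394225 + 1483524)) = 1/(√10877749) = √10877749/10877749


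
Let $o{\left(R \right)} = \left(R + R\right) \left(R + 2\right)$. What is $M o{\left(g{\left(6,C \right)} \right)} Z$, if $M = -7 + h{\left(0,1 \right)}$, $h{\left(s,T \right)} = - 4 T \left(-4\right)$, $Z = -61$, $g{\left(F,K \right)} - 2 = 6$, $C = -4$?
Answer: $-87840$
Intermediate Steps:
$g{\left(F,K \right)} = 8$ ($g{\left(F,K \right)} = 2 + 6 = 8$)
$h{\left(s,T \right)} = 16 T$
$M = 9$ ($M = -7 + 16 \cdot 1 = -7 + 16 = 9$)
$o{\left(R \right)} = 2 R \left(2 + R\right)$
$M o{\left(g{\left(6,C \right)} \right)} Z = 9 \cdot 2 \cdot 8 \left(2 + 8\right) \left(-61\right) = 9 \cdot 2 \cdot 8 \cdot 10 \left(-61\right) = 9 \cdot 160 \left(-61\right) = 1440 \left(-61\right) = -87840$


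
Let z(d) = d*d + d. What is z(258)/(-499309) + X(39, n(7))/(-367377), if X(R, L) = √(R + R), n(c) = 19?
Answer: -66822/499309 - √78/367377 ≈ -0.13385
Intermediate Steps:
X(R, L) = √2*√R (X(R, L) = √(2*R) = √2*√R)
z(d) = d + d² (z(d) = d² + d = d + d²)
z(258)/(-499309) + X(39, n(7))/(-367377) = (258*(1 + 258))/(-499309) + (√2*√39)/(-367377) = (258*259)*(-1/499309) + √78*(-1/367377) = 66822*(-1/499309) - √78/367377 = -66822/499309 - √78/367377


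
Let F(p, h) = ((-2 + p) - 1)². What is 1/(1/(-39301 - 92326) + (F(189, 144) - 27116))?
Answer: 131627/984569959 ≈ 0.00013369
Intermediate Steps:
F(p, h) = (-3 + p)²
1/(1/(-39301 - 92326) + (F(189, 144) - 27116)) = 1/(1/(-39301 - 92326) + ((-3 + 189)² - 27116)) = 1/(1/(-131627) + (186² - 27116)) = 1/(-1/131627 + (34596 - 27116)) = 1/(-1/131627 + 7480) = 1/(984569959/131627) = 131627/984569959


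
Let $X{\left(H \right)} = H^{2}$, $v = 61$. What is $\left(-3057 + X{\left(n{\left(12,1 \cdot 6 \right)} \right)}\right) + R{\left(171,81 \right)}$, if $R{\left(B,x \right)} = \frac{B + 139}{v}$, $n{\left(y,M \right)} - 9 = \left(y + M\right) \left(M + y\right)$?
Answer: $\frac{6578062}{61} \approx 1.0784 \cdot 10^{5}$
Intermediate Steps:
$n{\left(y,M \right)} = 9 + \left(M + y\right)^{2}$ ($n{\left(y,M \right)} = 9 + \left(y + M\right) \left(M + y\right) = 9 + \left(M + y\right) \left(M + y\right) = 9 + \left(M + y\right)^{2}$)
$R{\left(B,x \right)} = \frac{139}{61} + \frac{B}{61}$ ($R{\left(B,x \right)} = \frac{B + 139}{61} = \left(139 + B\right) \frac{1}{61} = \frac{139}{61} + \frac{B}{61}$)
$\left(-3057 + X{\left(n{\left(12,1 \cdot 6 \right)} \right)}\right) + R{\left(171,81 \right)} = \left(-3057 + \left(9 + \left(1 \cdot 6 + 12\right)^{2}\right)^{2}\right) + \left(\frac{139}{61} + \frac{1}{61} \cdot 171\right) = \left(-3057 + \left(9 + \left(6 + 12\right)^{2}\right)^{2}\right) + \left(\frac{139}{61} + \frac{171}{61}\right) = \left(-3057 + \left(9 + 18^{2}\right)^{2}\right) + \frac{310}{61} = \left(-3057 + \left(9 + 324\right)^{2}\right) + \frac{310}{61} = \left(-3057 + 333^{2}\right) + \frac{310}{61} = \left(-3057 + 110889\right) + \frac{310}{61} = 107832 + \frac{310}{61} = \frac{6578062}{61}$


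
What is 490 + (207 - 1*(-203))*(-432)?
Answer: -176630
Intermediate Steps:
490 + (207 - 1*(-203))*(-432) = 490 + (207 + 203)*(-432) = 490 + 410*(-432) = 490 - 177120 = -176630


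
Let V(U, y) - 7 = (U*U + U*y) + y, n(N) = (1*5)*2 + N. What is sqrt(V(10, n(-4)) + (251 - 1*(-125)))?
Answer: 3*sqrt(61) ≈ 23.431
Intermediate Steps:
n(N) = 10 + N (n(N) = 5*2 + N = 10 + N)
V(U, y) = 7 + y + U**2 + U*y (V(U, y) = 7 + ((U*U + U*y) + y) = 7 + ((U**2 + U*y) + y) = 7 + (y + U**2 + U*y) = 7 + y + U**2 + U*y)
sqrt(V(10, n(-4)) + (251 - 1*(-125))) = sqrt((7 + (10 - 4) + 10**2 + 10*(10 - 4)) + (251 - 1*(-125))) = sqrt((7 + 6 + 100 + 10*6) + (251 + 125)) = sqrt((7 + 6 + 100 + 60) + 376) = sqrt(173 + 376) = sqrt(549) = 3*sqrt(61)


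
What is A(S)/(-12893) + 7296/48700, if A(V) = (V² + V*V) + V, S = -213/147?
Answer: 56383522107/376890432275 ≈ 0.14960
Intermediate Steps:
S = -71/49 (S = -213*1/147 = -71/49 ≈ -1.4490)
A(V) = V + 2*V² (A(V) = (V² + V²) + V = 2*V² + V = V + 2*V²)
A(S)/(-12893) + 7296/48700 = -71*(1 + 2*(-71/49))/49/(-12893) + 7296/48700 = -71*(1 - 142/49)/49*(-1/12893) + 7296*(1/48700) = -71/49*(-93/49)*(-1/12893) + 1824/12175 = (6603/2401)*(-1/12893) + 1824/12175 = -6603/30956093 + 1824/12175 = 56383522107/376890432275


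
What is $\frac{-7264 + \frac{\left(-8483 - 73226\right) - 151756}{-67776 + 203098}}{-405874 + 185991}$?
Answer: $\frac{983212473}{29755007326} \approx 0.033044$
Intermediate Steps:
$\frac{-7264 + \frac{\left(-8483 - 73226\right) - 151756}{-67776 + 203098}}{-405874 + 185991} = \frac{-7264 + \frac{\left(-8483 - 73226\right) - 151756}{135322}}{-219883} = \left(-7264 + \left(-81709 - 151756\right) \frac{1}{135322}\right) \left(- \frac{1}{219883}\right) = \left(-7264 - \frac{233465}{135322}\right) \left(- \frac{1}{219883}\right) = \left(- \frac{983212473}{135322}\right) \left(- \frac{1}{219883}\right) = \frac{983212473}{29755007326}$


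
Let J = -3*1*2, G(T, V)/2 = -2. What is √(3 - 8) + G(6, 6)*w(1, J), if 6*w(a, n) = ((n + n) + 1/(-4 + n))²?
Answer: -14641/150 + I*√5 ≈ -97.607 + 2.2361*I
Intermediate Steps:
G(T, V) = -4 (G(T, V) = 2*(-2) = -4)
J = -6 (J = -3*2 = -6)
w(a, n) = (1/(-4 + n) + 2*n)²/6 (w(a, n) = ((n + n) + 1/(-4 + n))²/6 = (2*n + 1/(-4 + n))²/6 = (1/(-4 + n) + 2*n)²/6)
√(3 - 8) + G(6, 6)*w(1, J) = √(3 - 8) - 2*(1 - 8*(-6) + 2*(-6)²)²/(3*(-4 - 6)²) = √(-5) - 2*(1 + 48 + 2*36)²/(3*(-10)²) = I*√5 - 2*(1 + 48 + 72)²/(3*100) = I*√5 - 2*121²/(3*100) = I*√5 - 2*14641/(3*100) = I*√5 - 4*14641/600 = I*√5 - 14641/150 = -14641/150 + I*√5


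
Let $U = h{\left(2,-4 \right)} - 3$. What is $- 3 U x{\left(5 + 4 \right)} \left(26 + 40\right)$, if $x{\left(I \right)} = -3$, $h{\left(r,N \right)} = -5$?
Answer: $-4752$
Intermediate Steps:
$U = -8$ ($U = -5 - 3 = -8$)
$- 3 U x{\left(5 + 4 \right)} \left(26 + 40\right) = \left(-3\right) \left(-8\right) \left(-3\right) \left(26 + 40\right) = 24 \left(-3\right) 66 = \left(-72\right) 66 = -4752$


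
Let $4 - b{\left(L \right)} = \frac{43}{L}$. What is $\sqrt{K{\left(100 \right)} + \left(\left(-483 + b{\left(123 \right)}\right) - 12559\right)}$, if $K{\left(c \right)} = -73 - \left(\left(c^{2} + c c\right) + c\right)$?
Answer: $\frac{2 i \sqrt{125613627}}{123} \approx 182.24 i$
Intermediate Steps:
$b{\left(L \right)} = 4 - \frac{43}{L}$
$K{\left(c \right)} = -73 - c - 2 c^{2}$ ($K{\left(c \right)} = -73 - \left(\left(c^{2} + c^{2}\right) + c\right) = -73 - \left(2 c^{2} + c\right) = -73 - \left(c + 2 c^{2}\right) = -73 - c - 2 c^{2}$)
$\sqrt{K{\left(100 \right)} + \left(\left(-483 + b{\left(123 \right)}\right) - 12559\right)} = \sqrt{\left(-73 - 100 - 2 \cdot 100^{2}\right) - \frac{1603717}{123}} = \sqrt{\left(-73 - 100 - 20000\right) + \left(\left(-483 + \left(4 - \frac{43}{123}\right)\right) - 12559\right)} = \sqrt{-20173 + \left(\left(-483 + \frac{449}{123}\right) - 12559\right)} = \sqrt{-20173 - \frac{1603717}{123}} = \sqrt{- \frac{4084996}{123}} = \frac{2 i \sqrt{125613627}}{123}$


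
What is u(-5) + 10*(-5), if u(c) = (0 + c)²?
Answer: -25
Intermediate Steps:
u(c) = c²
u(-5) + 10*(-5) = (-5)² + 10*(-5) = 25 - 50 = -25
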